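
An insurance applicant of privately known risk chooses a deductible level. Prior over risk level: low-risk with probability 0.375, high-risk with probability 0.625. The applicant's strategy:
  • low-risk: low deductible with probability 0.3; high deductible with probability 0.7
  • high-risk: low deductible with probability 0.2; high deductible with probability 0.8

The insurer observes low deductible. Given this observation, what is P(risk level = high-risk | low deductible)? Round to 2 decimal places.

0.53

P(low deductible) = 0.375·0.3 + 0.625·0.2 = 0.2375
P(high-risk | low deductible) = (0.625·0.2) / 0.2375 = 0.125 / 0.2375 = 0.526316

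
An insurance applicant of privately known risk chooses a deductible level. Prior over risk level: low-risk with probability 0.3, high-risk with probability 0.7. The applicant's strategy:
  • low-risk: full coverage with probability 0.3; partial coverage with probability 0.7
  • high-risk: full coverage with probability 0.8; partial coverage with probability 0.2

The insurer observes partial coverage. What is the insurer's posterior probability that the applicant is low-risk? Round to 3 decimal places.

0.600

P(partial coverage) = 0.3·0.7 + 0.7·0.2 = 0.35
P(low-risk | partial coverage) = (0.3·0.7) / 0.35 = 0.21 / 0.35 = 0.6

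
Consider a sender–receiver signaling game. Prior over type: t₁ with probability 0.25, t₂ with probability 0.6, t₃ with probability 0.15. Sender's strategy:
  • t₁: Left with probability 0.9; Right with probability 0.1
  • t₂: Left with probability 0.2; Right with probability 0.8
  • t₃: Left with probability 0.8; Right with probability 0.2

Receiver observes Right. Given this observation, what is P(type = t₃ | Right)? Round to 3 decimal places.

P(Right) = 0.25·0.1 + 0.6·0.8 + 0.15·0.2 = 0.535
P(t₃ | Right) = (0.15·0.2) / 0.535 = 0.03 / 0.535 = 0.0560748

0.056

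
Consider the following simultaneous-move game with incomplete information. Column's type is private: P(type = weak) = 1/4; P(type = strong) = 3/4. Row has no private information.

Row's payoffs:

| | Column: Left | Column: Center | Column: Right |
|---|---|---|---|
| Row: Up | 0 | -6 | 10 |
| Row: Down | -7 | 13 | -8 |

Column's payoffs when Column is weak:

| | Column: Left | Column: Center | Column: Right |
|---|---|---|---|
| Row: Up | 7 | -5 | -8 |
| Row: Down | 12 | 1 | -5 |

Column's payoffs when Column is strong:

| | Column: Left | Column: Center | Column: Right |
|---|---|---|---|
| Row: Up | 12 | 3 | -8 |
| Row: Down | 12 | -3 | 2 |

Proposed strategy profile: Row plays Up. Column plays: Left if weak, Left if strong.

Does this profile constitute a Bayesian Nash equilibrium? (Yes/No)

Yes

Row plays Up: E[Up] = 1/4·(0) + 3/4·(0) = 0; E[Down] = -7. Best-responding. ✓
Column (type weak), facing Up: Left gives 7, Center gives -5, Right gives -8. Proposed Left is best. ✓
Column (type strong), facing Up: Left gives 12, Center gives 3, Right gives -8. Proposed Left is best. ✓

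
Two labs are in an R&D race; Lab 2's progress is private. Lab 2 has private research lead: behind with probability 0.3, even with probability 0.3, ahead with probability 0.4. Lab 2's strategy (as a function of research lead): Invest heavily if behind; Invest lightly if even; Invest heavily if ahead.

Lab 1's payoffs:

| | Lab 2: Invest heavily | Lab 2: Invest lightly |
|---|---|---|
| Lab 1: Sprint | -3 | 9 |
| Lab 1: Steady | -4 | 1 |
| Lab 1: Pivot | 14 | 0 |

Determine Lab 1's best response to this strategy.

E[Sprint] = 0.3·(-3) + 0.3·(9) + 0.4·(-3) = 0.6
E[Steady] = 0.3·(-4) + 0.3·(1) + 0.4·(-4) = -2.5
E[Pivot] = 0.3·(14) + 0.3·(0) + 0.4·(14) = 9.8
Best response: Pivot (9.8 is the largest).

Pivot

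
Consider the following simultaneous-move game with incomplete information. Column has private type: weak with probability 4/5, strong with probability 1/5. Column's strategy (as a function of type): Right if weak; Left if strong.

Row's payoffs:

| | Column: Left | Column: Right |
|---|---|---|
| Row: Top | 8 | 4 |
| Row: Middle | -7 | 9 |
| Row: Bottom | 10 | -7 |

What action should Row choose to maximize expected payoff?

E[Top] = 4/5·(4) + 1/5·(8) = 24/5
E[Middle] = 4/5·(9) + 1/5·(-7) = 29/5
E[Bottom] = 4/5·(-7) + 1/5·(10) = -18/5
Best response: Middle (29/5 is the largest).

Middle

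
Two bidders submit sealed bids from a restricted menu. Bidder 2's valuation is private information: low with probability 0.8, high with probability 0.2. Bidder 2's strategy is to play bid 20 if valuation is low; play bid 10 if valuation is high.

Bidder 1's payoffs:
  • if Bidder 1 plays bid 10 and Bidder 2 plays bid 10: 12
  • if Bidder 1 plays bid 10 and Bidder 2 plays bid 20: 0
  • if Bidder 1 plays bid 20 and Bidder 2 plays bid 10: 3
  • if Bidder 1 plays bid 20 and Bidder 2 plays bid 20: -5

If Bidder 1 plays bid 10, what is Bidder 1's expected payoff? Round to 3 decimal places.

2.400

E[bid 10] = 0.8·0 + 0.2·12 = 0 + 2.4 = 2.4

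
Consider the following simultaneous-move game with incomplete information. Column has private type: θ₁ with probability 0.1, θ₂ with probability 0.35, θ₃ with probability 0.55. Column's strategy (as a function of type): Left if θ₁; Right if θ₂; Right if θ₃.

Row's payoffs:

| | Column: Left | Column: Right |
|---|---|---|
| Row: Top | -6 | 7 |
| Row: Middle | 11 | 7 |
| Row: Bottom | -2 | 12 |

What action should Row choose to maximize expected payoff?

E[Top] = 0.1·(-6) + 0.35·(7) + 0.55·(7) = 5.7
E[Middle] = 0.1·(11) + 0.35·(7) + 0.55·(7) = 7.4
E[Bottom] = 0.1·(-2) + 0.35·(12) + 0.55·(12) = 10.6
Best response: Bottom (10.6 is the largest).

Bottom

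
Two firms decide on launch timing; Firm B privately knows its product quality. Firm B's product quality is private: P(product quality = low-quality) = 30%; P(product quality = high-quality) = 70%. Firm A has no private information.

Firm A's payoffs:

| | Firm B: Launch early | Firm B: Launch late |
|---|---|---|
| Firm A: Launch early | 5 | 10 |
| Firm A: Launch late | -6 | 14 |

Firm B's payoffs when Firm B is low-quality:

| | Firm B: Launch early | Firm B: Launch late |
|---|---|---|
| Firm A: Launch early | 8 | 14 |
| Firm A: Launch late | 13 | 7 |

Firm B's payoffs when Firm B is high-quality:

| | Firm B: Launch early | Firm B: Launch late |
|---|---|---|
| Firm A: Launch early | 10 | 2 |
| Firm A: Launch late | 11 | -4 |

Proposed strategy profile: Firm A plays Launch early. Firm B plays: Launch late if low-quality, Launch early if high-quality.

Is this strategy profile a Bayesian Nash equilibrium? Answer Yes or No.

A profile is a BNE iff every type of every player is best-responding given beliefs about the other side.
Firm A plays Launch early: E[Launch early] = 0.3·(10) + 0.7·(5) = 6.5; E[Launch late] = 0. Best-responding. ✓
Firm B (product quality low-quality), facing Launch early: Launch early gives 8, Launch late gives 14. Proposed Launch late is best. ✓
Firm B (product quality high-quality), facing Launch early: Launch early gives 10, Launch late gives 2. Proposed Launch early is best. ✓

Yes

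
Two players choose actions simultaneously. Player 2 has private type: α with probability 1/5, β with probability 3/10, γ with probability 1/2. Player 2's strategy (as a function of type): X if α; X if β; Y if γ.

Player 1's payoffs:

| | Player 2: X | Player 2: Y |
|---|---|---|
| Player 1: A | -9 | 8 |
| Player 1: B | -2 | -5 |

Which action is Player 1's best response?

A

Compute Player 1's expected payoff for each action, taking the expectation over Player 2's type.
E[A] = 1/5·(-9) + 3/10·(-9) + 1/2·(8) = -1/2
E[B] = 1/5·(-2) + 3/10·(-2) + 1/2·(-5) = -7/2
Best response: A (-1/2 is the largest).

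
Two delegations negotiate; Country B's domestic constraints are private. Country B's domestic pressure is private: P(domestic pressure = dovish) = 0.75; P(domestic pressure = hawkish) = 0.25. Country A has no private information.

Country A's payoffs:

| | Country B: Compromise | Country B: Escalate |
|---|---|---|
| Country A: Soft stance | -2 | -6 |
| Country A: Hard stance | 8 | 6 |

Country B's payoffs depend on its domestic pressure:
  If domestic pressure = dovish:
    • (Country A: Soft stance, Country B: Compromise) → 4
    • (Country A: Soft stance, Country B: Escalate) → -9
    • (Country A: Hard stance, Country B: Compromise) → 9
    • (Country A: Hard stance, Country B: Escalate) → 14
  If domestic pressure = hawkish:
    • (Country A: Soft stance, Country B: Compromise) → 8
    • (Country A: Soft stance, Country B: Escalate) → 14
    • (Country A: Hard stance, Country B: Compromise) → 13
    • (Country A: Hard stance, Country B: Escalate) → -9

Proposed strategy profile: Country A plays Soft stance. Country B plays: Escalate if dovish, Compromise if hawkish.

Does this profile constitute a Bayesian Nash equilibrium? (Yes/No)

No

Country A plays Soft stance: E[Soft stance] = 0.75·(-6) + 0.25·(-2) = -5; E[Hard stance] = 6.5. Not best-responding. ✗
Country B (domestic pressure dovish), facing Soft stance: Compromise gives 4, Escalate gives -9. Proposed Escalate is not best — profitable deviation exists. ✗
Country B (domestic pressure hawkish), facing Soft stance: Compromise gives 8, Escalate gives 14. Proposed Compromise is not best — profitable deviation exists. ✗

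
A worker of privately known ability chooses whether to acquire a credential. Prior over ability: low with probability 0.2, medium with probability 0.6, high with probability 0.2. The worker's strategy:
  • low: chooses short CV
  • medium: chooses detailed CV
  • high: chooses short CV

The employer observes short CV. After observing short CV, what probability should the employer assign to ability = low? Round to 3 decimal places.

Apply Bayes' rule using the sender's strategy as the likelihood.
P(short CV) = 0.2·1 + 0.6·0 + 0.2·1 = 0.4
P(low | short CV) = (0.2·1) / 0.4 = 0.2 / 0.4 = 0.5

0.500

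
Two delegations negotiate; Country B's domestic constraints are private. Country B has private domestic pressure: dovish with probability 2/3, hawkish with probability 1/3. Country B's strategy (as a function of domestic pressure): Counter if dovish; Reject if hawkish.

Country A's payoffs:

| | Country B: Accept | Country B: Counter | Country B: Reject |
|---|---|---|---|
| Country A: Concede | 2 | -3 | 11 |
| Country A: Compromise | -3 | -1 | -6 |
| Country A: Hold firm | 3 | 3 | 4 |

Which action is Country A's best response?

E[Concede] = 2/3·(-3) + 1/3·(11) = 5/3
E[Compromise] = 2/3·(-1) + 1/3·(-6) = -8/3
E[Hold firm] = 2/3·(3) + 1/3·(4) = 10/3
Best response: Hold firm (10/3 is the largest).

Hold firm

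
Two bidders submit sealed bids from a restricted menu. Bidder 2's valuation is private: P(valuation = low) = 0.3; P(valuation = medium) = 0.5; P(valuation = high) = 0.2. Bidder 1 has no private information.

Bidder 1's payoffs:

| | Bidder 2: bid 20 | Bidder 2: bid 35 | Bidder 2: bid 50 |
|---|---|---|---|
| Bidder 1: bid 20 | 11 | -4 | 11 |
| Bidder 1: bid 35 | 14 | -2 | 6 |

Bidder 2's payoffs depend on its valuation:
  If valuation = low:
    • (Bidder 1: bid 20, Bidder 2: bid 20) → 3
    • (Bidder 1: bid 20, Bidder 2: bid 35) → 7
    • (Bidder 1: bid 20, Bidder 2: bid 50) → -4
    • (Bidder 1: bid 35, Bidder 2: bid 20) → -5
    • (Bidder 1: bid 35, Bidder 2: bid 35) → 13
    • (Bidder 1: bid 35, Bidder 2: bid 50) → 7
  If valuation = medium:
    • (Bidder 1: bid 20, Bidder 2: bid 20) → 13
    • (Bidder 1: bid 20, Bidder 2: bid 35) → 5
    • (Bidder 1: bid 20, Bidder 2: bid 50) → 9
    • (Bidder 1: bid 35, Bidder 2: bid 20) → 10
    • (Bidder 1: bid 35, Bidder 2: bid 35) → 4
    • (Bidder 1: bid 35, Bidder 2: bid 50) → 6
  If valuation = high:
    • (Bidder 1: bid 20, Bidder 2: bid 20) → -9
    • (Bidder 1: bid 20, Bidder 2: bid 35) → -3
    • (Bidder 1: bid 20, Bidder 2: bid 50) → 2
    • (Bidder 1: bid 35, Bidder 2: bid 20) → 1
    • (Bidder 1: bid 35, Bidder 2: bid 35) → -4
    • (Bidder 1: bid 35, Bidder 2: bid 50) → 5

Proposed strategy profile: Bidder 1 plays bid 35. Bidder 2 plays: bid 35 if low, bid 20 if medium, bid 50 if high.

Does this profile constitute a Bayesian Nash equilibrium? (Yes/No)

Bidder 1 plays bid 35: E[bid 35] = 0.3·(-2) + 0.5·(14) + 0.2·(6) = 7.6; E[bid 20] = 6.5. Best-responding. ✓
Bidder 2 (valuation low), facing bid 35: bid 20 gives -5, bid 35 gives 13, bid 50 gives 7. Proposed bid 35 is best. ✓
Bidder 2 (valuation medium), facing bid 35: bid 20 gives 10, bid 35 gives 4, bid 50 gives 6. Proposed bid 20 is best. ✓
Bidder 2 (valuation high), facing bid 35: bid 20 gives 1, bid 35 gives -4, bid 50 gives 5. Proposed bid 50 is best. ✓

Yes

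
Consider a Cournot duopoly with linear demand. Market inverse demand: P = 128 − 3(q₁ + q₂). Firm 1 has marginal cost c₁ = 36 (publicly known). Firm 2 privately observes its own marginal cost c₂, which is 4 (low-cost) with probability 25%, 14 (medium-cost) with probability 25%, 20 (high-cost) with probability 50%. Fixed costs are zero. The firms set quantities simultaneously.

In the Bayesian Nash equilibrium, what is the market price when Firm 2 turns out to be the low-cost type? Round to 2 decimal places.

54.25

Firm 2 with cost c maximizes (128 − 3(q₁+q₂) − c)·q₂, giving q₂(c) = (128 − c − 3q₁)/6.
E[c₂] = 0.25·4 + 0.25·14 + 0.5·20 = 14.5
Firm 1's FOC against E[q₂] yields q₁ = (128 − 2·36 + E[c₂])/9 = (128 − 72 + 14.5)/9 = 7.83333.
q₂(low-cost) = 16.75, so P = 128 − 3·(7.83333 + 16.75) = 54.25.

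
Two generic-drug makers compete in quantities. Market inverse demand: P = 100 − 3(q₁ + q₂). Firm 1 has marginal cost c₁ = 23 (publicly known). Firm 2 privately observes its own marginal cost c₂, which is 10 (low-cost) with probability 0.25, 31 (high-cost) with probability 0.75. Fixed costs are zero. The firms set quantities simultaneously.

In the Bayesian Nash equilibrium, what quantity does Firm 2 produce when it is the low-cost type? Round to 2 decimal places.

Firm 2 with cost c maximizes (100 − 3(q₁+q₂) − c)·q₂, giving q₂(c) = (100 − c − 3q₁)/6.
E[c₂] = 0.25·10 + 0.75·31 = 25.75
Firm 1's FOC against E[q₂] yields q₁ = (100 − 2·23 + E[c₂])/9 = (100 − 46 + 25.75)/9 = 8.86111.
q₂(low-cost) = (100 − 10 − 3·8.86111)/6 = 10.5694.

10.57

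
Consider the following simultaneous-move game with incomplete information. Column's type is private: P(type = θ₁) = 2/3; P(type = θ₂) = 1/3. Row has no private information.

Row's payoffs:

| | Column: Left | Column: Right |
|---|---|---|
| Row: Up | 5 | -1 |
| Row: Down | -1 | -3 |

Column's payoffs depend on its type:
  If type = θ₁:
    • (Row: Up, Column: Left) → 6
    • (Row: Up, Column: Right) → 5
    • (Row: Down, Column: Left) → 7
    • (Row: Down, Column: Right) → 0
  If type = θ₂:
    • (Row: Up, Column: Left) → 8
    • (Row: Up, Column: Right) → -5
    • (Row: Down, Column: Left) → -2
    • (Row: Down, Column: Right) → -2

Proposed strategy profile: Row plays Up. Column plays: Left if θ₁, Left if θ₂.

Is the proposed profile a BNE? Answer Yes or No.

Yes

Row plays Up: E[Up] = 2/3·(5) + 1/3·(5) = 5; E[Down] = -1. Best-responding. ✓
Column (type θ₁), facing Up: Left gives 6, Right gives 5. Proposed Left is best. ✓
Column (type θ₂), facing Up: Left gives 8, Right gives -5. Proposed Left is best. ✓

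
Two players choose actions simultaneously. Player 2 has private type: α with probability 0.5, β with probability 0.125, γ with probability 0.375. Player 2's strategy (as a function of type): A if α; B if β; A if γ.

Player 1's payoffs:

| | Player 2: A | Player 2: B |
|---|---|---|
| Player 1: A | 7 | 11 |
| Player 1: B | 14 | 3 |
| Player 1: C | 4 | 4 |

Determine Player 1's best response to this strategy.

B

E[A] = 0.5·(7) + 0.125·(11) + 0.375·(7) = 7.5
E[B] = 0.5·(14) + 0.125·(3) + 0.375·(14) = 12.625
E[C] = 0.5·(4) + 0.125·(4) + 0.375·(4) = 4
Best response: B (12.625 is the largest).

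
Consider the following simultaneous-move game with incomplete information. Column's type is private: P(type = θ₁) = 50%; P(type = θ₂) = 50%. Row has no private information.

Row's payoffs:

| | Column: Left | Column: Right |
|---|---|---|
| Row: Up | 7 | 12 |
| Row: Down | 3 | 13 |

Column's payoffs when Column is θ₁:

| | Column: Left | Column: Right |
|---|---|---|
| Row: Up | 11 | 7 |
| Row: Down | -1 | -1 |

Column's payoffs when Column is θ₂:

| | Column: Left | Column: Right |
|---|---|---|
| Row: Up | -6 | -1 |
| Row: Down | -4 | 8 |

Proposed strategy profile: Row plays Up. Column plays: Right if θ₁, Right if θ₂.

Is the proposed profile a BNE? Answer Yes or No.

No

Row plays Up: E[Up] = 0.5·(12) + 0.5·(12) = 12; E[Down] = 13. Not best-responding. ✗
Column (type θ₁), facing Up: Left gives 11, Right gives 7. Proposed Right is not best — profitable deviation exists. ✗
Column (type θ₂), facing Up: Left gives -6, Right gives -1. Proposed Right is best. ✓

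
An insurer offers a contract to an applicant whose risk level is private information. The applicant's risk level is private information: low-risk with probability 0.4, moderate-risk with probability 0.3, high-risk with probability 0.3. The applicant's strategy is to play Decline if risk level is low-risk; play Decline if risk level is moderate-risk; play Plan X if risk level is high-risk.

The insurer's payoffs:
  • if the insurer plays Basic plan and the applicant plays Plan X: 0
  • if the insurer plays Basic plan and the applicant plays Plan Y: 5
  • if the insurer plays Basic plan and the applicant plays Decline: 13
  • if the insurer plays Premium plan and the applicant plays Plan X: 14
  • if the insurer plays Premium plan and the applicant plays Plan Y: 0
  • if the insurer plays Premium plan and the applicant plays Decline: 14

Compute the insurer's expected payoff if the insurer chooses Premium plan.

Take the expectation over the applicant's risk level, weighting each type's action by its prior probability.
E[Premium plan] = 0.4·14 + 0.3·14 + 0.3·14 = 5.6 + 4.2 + 4.2 = 14

14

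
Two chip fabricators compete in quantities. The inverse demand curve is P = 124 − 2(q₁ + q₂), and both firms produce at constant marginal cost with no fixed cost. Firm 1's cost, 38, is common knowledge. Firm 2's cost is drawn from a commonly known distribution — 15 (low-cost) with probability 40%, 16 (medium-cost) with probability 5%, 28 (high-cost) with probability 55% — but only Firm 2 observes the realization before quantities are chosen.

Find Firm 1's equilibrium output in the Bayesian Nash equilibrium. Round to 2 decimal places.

11.70

Type-c best response for Firm 2: q₂(c) = (124 − c)/4 − q₁/2.
Firm 1 maximizes expected profit; its first-order condition is 124 − 4q₁ − 2E[q₂] − 38 = 0.
Substituting E[q₂] and solving: E[c₂] = 22.2, so q₁ = (124 − 2·38 + 22.2)/6 = 11.7.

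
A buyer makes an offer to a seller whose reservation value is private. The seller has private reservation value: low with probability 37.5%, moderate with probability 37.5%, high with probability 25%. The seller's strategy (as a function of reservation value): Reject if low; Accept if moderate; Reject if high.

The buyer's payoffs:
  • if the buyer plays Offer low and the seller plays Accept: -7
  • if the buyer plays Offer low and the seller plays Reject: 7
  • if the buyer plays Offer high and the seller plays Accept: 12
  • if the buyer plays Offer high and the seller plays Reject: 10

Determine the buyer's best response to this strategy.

Offer high

E[Offer low] = 0.375·(7) + 0.375·(-7) + 0.25·(7) = 1.75
E[Offer high] = 0.375·(10) + 0.375·(12) + 0.25·(10) = 10.75
Best response: Offer high (10.75 is the largest).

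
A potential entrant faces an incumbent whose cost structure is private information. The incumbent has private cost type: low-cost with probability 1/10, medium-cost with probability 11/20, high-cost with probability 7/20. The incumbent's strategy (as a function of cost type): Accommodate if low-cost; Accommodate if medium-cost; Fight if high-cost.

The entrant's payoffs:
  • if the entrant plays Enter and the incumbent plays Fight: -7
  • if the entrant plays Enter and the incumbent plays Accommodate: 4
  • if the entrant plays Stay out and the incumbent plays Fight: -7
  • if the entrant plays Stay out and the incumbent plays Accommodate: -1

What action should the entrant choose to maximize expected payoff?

E[Enter] = 1/10·(4) + 11/20·(4) + 7/20·(-7) = 3/20
E[Stay out] = 1/10·(-1) + 11/20·(-1) + 7/20·(-7) = -31/10
Best response: Enter (3/20 is the largest).

Enter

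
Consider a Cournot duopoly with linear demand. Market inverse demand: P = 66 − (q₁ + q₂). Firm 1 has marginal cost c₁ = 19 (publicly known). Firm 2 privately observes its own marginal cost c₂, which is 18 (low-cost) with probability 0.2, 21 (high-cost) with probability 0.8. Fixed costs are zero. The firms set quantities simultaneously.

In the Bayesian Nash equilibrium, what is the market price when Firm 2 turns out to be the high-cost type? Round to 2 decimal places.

35.43

Firm 2 with cost c maximizes (66 − (q₁+q₂) − c)·q₂, giving q₂(c) = (66 − c − q₁)/2.
E[c₂] = 0.2·18 + 0.8·21 = 20.4
Firm 1's FOC against E[q₂] yields q₁ = (66 − 2·19 + E[c₂])/3 = (66 − 38 + 20.4)/3 = 16.1333.
q₂(high-cost) = 14.4333, so P = 66 − (16.1333 + 14.4333) = 35.4333.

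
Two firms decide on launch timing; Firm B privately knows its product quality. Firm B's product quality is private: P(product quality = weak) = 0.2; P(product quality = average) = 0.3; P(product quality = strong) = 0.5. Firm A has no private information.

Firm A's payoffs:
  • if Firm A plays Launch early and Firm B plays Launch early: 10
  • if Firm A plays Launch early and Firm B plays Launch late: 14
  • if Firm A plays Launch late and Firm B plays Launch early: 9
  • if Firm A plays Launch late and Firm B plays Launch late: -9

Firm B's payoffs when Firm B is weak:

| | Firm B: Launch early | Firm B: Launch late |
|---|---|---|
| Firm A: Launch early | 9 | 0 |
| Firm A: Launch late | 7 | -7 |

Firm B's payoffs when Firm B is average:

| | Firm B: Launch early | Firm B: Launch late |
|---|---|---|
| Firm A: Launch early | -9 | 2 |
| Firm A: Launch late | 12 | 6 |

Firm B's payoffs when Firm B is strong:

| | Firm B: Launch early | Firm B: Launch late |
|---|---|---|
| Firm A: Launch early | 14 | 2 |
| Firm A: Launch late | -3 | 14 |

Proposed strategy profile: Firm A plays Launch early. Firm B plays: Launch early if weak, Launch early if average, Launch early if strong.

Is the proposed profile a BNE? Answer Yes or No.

No

Firm A plays Launch early: E[Launch early] = 0.2·(10) + 0.3·(10) + 0.5·(10) = 10; E[Launch late] = 9. Best-responding. ✓
Firm B (product quality weak), facing Launch early: Launch early gives 9, Launch late gives 0. Proposed Launch early is best. ✓
Firm B (product quality average), facing Launch early: Launch early gives -9, Launch late gives 2. Proposed Launch early is not best — profitable deviation exists. ✗
Firm B (product quality strong), facing Launch early: Launch early gives 14, Launch late gives 2. Proposed Launch early is best. ✓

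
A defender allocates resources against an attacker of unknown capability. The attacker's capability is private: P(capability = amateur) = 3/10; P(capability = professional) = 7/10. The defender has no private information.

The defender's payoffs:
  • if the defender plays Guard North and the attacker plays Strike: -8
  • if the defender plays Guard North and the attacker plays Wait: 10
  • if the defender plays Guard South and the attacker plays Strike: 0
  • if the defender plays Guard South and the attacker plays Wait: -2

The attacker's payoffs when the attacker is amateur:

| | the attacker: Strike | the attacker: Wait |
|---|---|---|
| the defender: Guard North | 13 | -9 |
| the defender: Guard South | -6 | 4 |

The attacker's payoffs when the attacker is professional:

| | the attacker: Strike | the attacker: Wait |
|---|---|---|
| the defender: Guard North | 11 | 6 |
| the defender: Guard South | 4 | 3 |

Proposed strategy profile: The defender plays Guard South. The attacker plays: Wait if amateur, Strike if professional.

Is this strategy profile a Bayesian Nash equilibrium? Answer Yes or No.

Yes

A profile is a BNE iff every type of every player is best-responding given beliefs about the other side.
The defender plays Guard South: E[Guard South] = 3/10·(-2) + 7/10·(0) = -3/5; E[Guard North] = -13/5. Best-responding. ✓
The attacker (capability amateur), facing Guard South: Strike gives -6, Wait gives 4. Proposed Wait is best. ✓
The attacker (capability professional), facing Guard South: Strike gives 4, Wait gives 3. Proposed Strike is best. ✓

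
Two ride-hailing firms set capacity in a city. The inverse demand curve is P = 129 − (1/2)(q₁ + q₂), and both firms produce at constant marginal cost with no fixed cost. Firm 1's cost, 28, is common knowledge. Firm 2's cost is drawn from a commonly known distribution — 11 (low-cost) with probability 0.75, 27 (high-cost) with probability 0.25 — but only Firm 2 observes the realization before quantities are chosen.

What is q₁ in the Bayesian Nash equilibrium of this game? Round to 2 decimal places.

58.67

Firm 2 with cost c maximizes (129 − (1/2)(q₁+q₂) − c)·q₂, giving q₂(c) = (129 − c − (1/2)q₁).
E[c₂] = 0.75·11 + 0.25·27 = 15
Firm 1's FOC against E[q₂] yields q₁ = (129 − 2·28 + E[c₂])/(3/2) = (129 − 56 + 15)/(3/2) = 58.6667.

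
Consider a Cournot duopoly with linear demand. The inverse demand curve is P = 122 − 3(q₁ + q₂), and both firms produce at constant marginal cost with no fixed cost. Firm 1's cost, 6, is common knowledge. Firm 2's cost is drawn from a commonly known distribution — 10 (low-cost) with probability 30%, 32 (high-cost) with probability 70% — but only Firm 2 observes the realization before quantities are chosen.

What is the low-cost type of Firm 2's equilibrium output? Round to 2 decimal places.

11.14

Firm 2 with cost c maximizes (122 − 3(q₁+q₂) − c)·q₂, giving q₂(c) = (122 − c − 3q₁)/6.
E[c₂] = 0.3·10 + 0.7·32 = 25.4
Firm 1's FOC against E[q₂] yields q₁ = (122 − 2·6 + E[c₂])/9 = (122 − 12 + 25.4)/9 = 15.0444.
q₂(low-cost) = (122 − 10 − 3·15.0444)/6 = 11.1444.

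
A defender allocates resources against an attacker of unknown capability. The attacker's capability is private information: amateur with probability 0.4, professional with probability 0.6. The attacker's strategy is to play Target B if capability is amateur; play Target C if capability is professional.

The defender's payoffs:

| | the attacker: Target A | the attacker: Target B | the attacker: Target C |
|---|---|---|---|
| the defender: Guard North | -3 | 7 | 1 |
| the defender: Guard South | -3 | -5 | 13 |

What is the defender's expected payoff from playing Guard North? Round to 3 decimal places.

3.400

E[Guard North] = 0.4·7 + 0.6·1 = 2.8 + 0.6 = 3.4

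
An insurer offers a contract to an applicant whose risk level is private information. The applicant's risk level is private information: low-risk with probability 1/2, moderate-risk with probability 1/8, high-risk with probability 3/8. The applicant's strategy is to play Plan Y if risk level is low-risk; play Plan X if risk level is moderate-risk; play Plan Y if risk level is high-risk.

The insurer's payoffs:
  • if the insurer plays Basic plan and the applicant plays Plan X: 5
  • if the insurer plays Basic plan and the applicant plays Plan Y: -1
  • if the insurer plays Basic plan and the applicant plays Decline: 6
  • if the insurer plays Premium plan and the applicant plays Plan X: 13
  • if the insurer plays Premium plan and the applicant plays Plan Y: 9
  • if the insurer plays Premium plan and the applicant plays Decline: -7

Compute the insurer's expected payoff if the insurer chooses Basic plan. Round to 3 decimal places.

E[Basic plan] = 1/2·(-1) + 1/8·5 + 3/8·(-1) = (-1/2) + 5/8 + (-3/8) = -1/4

-0.250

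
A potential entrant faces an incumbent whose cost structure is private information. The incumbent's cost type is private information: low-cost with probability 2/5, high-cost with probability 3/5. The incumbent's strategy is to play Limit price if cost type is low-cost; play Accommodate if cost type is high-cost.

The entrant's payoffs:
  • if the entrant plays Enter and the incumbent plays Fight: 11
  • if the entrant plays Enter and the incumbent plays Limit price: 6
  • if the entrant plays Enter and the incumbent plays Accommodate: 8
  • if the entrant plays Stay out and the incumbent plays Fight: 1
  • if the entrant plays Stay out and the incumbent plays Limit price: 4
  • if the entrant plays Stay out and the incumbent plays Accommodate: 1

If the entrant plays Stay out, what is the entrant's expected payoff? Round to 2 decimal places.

Take the expectation over the incumbent's cost type, weighting each type's action by its prior probability.
E[Stay out] = 2/5·4 + 3/5·1 = 8/5 + 3/5 = 11/5

2.20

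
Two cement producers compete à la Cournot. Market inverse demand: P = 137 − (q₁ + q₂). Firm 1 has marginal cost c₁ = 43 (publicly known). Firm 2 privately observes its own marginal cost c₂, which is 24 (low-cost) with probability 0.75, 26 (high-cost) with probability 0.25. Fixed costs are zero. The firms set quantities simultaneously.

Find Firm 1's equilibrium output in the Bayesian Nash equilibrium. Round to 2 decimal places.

25.17

Type-c best response for Firm 2: q₂(c) = (137 − c)/2 − q₁/2.
Firm 1 maximizes expected profit; its first-order condition is 137 − 2q₁ − E[q₂] − 43 = 0.
Substituting E[q₂] and solving: E[c₂] = 24.5, so q₁ = (137 − 2·43 + 24.5)/3 = 25.1667.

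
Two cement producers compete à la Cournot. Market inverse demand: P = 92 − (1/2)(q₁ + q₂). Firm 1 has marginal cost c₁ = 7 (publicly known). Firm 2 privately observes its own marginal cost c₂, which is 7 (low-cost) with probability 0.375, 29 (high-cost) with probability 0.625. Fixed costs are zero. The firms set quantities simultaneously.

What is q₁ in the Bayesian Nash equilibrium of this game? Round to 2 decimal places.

65.83

Type-c best response for Firm 2: q₂(c) = (92 − c) − q₁/2.
Firm 1 maximizes expected profit; its first-order condition is 92 − q₁ − (1/2)E[q₂] − 7 = 0.
Substituting E[q₂] and solving: E[c₂] = 20.75, so q₁ = (92 − 2·7 + 20.75)/(3/2) = 65.8333.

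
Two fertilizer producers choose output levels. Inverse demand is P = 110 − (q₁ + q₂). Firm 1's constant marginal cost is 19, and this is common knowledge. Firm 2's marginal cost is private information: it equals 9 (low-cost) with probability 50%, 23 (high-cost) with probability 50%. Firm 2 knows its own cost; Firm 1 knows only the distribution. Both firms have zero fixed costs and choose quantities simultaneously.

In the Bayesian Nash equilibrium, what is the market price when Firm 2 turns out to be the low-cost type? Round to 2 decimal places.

44.83

Type-c best response for Firm 2: q₂(c) = (110 − c)/2 − q₁/2.
Firm 1 maximizes expected profit; its first-order condition is 110 − 2q₁ − E[q₂] − 19 = 0.
Substituting E[q₂] and solving: E[c₂] = 16, so q₁ = (110 − 2·19 + 16)/3 = 29.3333.
q₂(low-cost) = 35.8333, so P = 110 − (29.3333 + 35.8333) = 44.8333.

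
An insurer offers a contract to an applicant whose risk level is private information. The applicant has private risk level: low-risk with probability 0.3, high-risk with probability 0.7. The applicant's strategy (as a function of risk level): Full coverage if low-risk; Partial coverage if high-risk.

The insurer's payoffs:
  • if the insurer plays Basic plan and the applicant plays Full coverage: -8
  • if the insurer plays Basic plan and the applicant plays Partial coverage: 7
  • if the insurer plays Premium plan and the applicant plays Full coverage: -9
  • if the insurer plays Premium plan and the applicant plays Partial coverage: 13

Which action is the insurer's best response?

Premium plan

Compute the insurer's expected payoff for each action, taking the expectation over the applicant's type.
E[Basic plan] = 0.3·(-8) + 0.7·(7) = 2.5
E[Premium plan] = 0.3·(-9) + 0.7·(13) = 6.4
Best response: Premium plan (6.4 is the largest).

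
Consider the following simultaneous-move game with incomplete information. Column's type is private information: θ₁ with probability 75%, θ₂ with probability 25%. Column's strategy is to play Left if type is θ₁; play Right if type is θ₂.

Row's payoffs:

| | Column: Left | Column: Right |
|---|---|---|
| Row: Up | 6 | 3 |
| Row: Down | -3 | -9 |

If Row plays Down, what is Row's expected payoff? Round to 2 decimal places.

Take the expectation over Column's type, weighting each type's action by its prior probability.
E[Down] = 0.75·(-3) + 0.25·(-9) = (-2.25) + (-2.25) = -4.5

-4.50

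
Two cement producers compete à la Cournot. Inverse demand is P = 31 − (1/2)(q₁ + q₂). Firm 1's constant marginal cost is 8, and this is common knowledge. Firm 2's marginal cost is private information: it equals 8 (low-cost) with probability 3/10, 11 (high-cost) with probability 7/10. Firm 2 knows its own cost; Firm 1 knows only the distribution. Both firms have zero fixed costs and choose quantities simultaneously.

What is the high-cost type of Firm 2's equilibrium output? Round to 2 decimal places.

Firm 2 with cost c maximizes (31 − (1/2)(q₁+q₂) − c)·q₂, giving q₂(c) = (31 − c − (1/2)q₁).
E[c₂] = 3/10·8 + 7/10·11 = 10.1
Firm 1's FOC against E[q₂] yields q₁ = (31 − 2·8 + E[c₂])/(3/2) = (31 − 16 + 10.1)/(3/2) = 16.7333.
q₂(high-cost) = (31 − 11 − (1/2)·16.7333) = 11.6333.

11.63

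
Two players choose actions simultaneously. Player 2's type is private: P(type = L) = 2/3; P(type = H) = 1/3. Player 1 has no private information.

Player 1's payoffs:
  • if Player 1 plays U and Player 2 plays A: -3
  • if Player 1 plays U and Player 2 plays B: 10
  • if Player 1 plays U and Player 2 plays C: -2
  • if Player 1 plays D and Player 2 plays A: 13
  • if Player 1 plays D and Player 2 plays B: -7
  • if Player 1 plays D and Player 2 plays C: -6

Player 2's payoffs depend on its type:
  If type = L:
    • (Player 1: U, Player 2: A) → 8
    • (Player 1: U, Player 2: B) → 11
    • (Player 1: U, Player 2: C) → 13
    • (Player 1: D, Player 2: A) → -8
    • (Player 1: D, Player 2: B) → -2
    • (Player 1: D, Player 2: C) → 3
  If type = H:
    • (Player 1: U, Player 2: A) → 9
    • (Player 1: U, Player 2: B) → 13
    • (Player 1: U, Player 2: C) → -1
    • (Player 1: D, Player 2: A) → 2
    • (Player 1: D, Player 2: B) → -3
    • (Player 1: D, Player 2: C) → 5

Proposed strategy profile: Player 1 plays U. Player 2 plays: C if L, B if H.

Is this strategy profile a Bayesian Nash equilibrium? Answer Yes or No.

Player 1 plays U: E[U] = 2/3·(-2) + 1/3·(10) = 2; E[D] = -19/3. Best-responding. ✓
Player 2 (type L), facing U: A gives 8, B gives 11, C gives 13. Proposed C is best. ✓
Player 2 (type H), facing U: A gives 9, B gives 13, C gives -1. Proposed B is best. ✓

Yes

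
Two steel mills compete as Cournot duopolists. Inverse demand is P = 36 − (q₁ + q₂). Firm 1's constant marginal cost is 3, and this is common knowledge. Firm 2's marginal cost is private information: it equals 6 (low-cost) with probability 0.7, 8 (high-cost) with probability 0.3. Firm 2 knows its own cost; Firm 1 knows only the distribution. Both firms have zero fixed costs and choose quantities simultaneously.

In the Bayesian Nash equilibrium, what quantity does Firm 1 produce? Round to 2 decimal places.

Each type of Firm 2 best-responds to q₁; Firm 1 best-responds to the expected q₂ over Firm 2's types.
Firm 2 with cost c maximizes (36 − (q₁+q₂) − c)·q₂, giving q₂(c) = (36 − c − q₁)/2.
E[c₂] = 0.7·6 + 0.3·8 = 6.6
Firm 1's FOC against E[q₂] yields q₁ = (36 − 2·3 + E[c₂])/3 = (36 − 6 + 6.6)/3 = 12.2.

12.20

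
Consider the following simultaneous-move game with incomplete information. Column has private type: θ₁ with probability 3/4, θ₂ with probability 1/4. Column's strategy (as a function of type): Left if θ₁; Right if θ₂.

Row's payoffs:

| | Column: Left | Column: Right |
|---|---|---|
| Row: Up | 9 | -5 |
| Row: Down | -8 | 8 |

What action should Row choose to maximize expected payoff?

Up

E[Up] = 3/4·(9) + 1/4·(-5) = 11/2
E[Down] = 3/4·(-8) + 1/4·(8) = -4
Best response: Up (11/2 is the largest).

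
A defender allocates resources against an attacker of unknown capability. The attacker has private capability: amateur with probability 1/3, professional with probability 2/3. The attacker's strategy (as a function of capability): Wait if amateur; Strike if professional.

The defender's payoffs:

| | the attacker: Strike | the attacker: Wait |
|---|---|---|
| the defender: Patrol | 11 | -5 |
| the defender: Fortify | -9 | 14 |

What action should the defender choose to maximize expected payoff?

Patrol

E[Patrol] = 1/3·(-5) + 2/3·(11) = 17/3
E[Fortify] = 1/3·(14) + 2/3·(-9) = -4/3
Best response: Patrol (17/3 is the largest).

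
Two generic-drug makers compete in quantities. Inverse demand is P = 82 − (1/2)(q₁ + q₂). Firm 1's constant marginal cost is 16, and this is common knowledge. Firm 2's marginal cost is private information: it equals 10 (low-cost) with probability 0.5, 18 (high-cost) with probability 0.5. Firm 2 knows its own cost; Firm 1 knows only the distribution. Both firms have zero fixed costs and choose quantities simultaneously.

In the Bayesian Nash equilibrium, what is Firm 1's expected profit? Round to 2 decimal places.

910.22

Each type of Firm 2 best-responds to q₁; Firm 1 best-responds to the expected q₂ over Firm 2's types.
Firm 2 with cost c maximizes (82 − (1/2)(q₁+q₂) − c)·q₂, giving q₂(c) = (82 − c − (1/2)q₁).
E[c₂] = 0.5·10 + 0.5·18 = 14
Firm 1's FOC against E[q₂] yields q₁ = (82 − 2·16 + E[c₂])/(3/2) = (82 − 32 + 14)/(3/2) = 42.6667.
E[P] = 82 − (1/2)·(q₁ + E[q₂]) = 37.3333; Firm 1's expected profit = (E[P] − 16)·q₁ = (37.3333 − 16)·42.6667 = 910.222.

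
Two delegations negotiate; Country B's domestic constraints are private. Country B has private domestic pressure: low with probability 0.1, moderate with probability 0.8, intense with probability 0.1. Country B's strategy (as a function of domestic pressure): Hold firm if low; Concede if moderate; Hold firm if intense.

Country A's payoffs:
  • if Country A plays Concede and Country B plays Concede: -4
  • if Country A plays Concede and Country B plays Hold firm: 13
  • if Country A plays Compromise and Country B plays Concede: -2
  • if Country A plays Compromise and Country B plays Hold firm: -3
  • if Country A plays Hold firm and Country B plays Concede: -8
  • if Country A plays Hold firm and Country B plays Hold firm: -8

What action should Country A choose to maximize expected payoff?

Concede

E[Concede] = 0.1·(13) + 0.8·(-4) + 0.1·(13) = -0.6
E[Compromise] = 0.1·(-3) + 0.8·(-2) + 0.1·(-3) = -2.2
E[Hold firm] = 0.1·(-8) + 0.8·(-8) + 0.1·(-8) = -8
Best response: Concede (-0.6 is the largest).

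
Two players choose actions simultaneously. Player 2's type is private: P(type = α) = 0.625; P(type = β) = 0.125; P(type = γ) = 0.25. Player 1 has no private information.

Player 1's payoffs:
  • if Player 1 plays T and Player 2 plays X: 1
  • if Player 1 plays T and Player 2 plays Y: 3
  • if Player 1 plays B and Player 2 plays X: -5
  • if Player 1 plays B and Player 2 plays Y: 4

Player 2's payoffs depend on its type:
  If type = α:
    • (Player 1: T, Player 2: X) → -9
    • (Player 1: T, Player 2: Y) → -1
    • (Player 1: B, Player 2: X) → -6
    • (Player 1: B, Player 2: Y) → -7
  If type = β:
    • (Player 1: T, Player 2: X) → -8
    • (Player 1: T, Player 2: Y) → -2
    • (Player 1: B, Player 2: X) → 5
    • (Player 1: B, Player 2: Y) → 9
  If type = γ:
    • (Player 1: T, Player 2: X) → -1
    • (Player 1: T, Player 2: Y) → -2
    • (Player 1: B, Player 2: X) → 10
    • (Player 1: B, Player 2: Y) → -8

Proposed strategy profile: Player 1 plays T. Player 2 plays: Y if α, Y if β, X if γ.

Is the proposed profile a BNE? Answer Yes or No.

Player 1 plays T: E[T] = 0.625·(3) + 0.125·(3) + 0.25·(1) = 2.5; E[B] = 1.75. Best-responding. ✓
Player 2 (type α), facing T: X gives -9, Y gives -1. Proposed Y is best. ✓
Player 2 (type β), facing T: X gives -8, Y gives -2. Proposed Y is best. ✓
Player 2 (type γ), facing T: X gives -1, Y gives -2. Proposed X is best. ✓

Yes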